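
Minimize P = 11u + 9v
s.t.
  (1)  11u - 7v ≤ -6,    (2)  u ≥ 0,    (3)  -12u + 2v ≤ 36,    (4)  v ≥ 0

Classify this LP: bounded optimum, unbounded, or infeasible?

Extreme points and P = 11u + 9v:
  (0, 6/7) → P = 54/7
  (0, 18) → P = 162
The feasible region has finitely many vertices and no improving ray; the minimum is 54/7 at (0, 6/7).

bounded optimum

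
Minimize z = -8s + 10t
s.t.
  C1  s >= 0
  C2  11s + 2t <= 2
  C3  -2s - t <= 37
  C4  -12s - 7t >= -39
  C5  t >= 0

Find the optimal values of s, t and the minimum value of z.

Extreme points and z = -8s + 10t:
  (0, 1) → z = 10
  (0, 0) → z = 0
  (2/11, 0) → z = -16/11

The optimum lies where 11s + 2t = 2 and t = 0.
Solving simultaneously gives s = 2/11, t = 0.

s = 2/11, t = 0, minimum z = -16/11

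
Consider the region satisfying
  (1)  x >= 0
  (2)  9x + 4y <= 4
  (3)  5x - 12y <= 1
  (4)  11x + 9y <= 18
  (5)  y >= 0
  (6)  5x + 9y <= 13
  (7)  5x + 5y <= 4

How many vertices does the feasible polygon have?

Intersecting each pair of boundary lines and keeping only the points that satisfy every inequality leaves:
  (0, 0)
  (0, 4/5)
  (13/32, 11/128)
  (4/25, 16/25)
  (1/5, 0)

5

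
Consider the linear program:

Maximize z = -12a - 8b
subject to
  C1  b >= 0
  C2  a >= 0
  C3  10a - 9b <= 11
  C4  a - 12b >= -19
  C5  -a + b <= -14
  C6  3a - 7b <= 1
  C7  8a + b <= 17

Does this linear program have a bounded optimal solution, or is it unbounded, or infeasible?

The boundaries b = 0 and a = 0 meet at (0, 0), but that point violates -a + b ≤ -14. Every candidate vertex is excluded by some other constraint, so the feasible region is empty.

infeasible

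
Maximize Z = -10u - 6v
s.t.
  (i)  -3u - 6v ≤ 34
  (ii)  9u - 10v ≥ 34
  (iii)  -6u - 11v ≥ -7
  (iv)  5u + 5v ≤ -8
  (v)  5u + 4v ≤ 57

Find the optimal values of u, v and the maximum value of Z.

u = -34/21, v = -34/7, maximum Z = 136/3

Feasible corners and Z = -10u - 6v:
  (-34/21, -34/7) → Z = 136/3
  (122/15, -146/15) → Z = -344/15
  (18/19, -242/95) → Z = 552/95

At the optimal vertex, -3u - 6v = 34 and 9u - 10v = 34.
Solving simultaneously gives u = -34/21, v = -34/7.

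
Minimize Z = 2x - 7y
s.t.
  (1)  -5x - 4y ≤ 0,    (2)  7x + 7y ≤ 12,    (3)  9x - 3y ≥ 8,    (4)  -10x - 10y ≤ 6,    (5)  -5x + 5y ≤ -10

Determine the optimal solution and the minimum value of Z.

Feasible corners and Z = 2x - 7y:
  (12/5, -3) → Z = 129/5
  (8/9, -10/9) → Z = 86/9
  (13/7, -1/7) → Z = 33/7
The feasible region is unbounded (it extends along (1, -1)), but Z strictly increases along every unbounded feasible direction, so there is no improving ray and the minimum is attained at a vertex.

x = 13/7, y = -1/7, minimum Z = 33/7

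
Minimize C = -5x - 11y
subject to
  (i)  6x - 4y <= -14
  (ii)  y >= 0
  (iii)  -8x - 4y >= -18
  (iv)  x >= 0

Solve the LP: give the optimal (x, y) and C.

x = 0, y = 9/2, minimum C = -99/2

The binding constraints are -8x - 4y = -18 and x = 0.
Solving simultaneously gives x = 0, y = 9/2.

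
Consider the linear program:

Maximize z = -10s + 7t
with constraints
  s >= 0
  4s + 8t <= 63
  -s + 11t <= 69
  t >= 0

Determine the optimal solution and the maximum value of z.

s = 0, t = 69/11, maximum z = 483/11

Corner points and z = -10s + 7t:
  (0, 69/11) → z = 483/11
  (0, 0) → z = 0
  (141/52, 339/52) → z = 963/52
  (63/4, 0) → z = -315/2

At the optimal vertex, s = 0 and -s + 11t = 69.
Solving simultaneously gives s = 0, t = 69/11.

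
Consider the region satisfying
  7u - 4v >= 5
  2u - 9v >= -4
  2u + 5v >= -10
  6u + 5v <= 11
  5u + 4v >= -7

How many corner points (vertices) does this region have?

Of the 10 pairwise boundary intersections, those satisfying every inequality are:
  (61/55, 38/55)
  (-1/6, -37/24)
  (79/64, 23/32)
  (21/4, -41/10)
  (5/17, -36/17)

5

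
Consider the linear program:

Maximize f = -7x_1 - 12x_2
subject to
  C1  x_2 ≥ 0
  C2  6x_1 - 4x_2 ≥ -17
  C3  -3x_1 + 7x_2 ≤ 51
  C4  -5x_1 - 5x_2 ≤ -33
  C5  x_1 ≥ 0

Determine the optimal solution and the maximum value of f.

Corner points and f = -7x_1 - 12x_2:
  (33/5, 0) → f = -231/5
  (17/6, 17/2) → f = -731/6
  (47/50, 283/50) → f = -149/2
The feasible region is unbounded (it extends along (7, 3), (1, 0)), but f strictly decreases along every unbounded feasible direction, so there is no improving ray and the maximum is attained at a vertex.

At the optimal vertex, x_2 = 0 and -5x_1 - 5x_2 = -33.
Solving simultaneously gives x_1 = 33/5, x_2 = 0.

x_1 = 33/5, x_2 = 0, maximum f = -231/5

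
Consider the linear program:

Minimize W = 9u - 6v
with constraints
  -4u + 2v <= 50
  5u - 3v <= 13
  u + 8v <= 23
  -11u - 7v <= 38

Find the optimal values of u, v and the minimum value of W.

u = -155/27, v = 97/27, minimum W = -659/9

Extreme points and W = 9u - 6v:
  (173/43, 102/43) → W = 945/43
  (-23/68, -333/68) → W = 1791/68
  (-155/27, 97/27) → W = -659/9

At the optimal vertex, u + 8v = 23 and -11u - 7v = 38.
Solving simultaneously gives u = -155/27, v = 97/27.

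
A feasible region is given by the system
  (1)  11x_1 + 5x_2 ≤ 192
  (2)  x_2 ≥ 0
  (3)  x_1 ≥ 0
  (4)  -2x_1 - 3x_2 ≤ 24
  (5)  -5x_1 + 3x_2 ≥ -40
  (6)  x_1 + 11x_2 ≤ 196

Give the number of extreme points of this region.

Pairwise boundary intersections that survive every other constraint:
  (388/29, 260/29)
  (283/29, 491/29)
  (0, 0)
  (8, 0)
  (0, 196/11)

5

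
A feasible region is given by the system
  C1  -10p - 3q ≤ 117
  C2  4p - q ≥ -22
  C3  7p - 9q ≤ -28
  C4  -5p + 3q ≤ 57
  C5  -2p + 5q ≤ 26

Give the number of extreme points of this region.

3

The feasible vertices (each the meet of two boundaries and inside every other half-plane) are:
  (-170/29, -42/29)
  (-14/3, 10/3)
  (94/17, 126/17)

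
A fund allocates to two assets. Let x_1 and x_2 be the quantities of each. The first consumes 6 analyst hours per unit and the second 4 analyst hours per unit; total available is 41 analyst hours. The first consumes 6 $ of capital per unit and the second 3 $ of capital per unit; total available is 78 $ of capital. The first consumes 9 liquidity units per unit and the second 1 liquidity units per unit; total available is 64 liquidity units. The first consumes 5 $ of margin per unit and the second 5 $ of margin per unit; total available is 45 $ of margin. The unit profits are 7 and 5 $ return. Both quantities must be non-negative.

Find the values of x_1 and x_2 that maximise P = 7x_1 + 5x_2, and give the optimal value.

Vertices and P = 7x_1 + 5x_2:
  (0, 0) → P = 0
  (0, 9) → P = 45
  (41/6, 0) → P = 287/6
  (5/2, 13/2) → P = 50

x_1 = 5/2, x_2 = 13/2, maximum P = 50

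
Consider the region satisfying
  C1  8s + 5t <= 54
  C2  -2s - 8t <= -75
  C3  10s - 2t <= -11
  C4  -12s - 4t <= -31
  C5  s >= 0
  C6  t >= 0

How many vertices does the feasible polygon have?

4

The feasible vertices (each the meet of two boundaries and inside every other half-plane) are:
  (53/66, 314/33)
  (0, 54/5)
  (31/42, 193/21)
  (0, 75/8)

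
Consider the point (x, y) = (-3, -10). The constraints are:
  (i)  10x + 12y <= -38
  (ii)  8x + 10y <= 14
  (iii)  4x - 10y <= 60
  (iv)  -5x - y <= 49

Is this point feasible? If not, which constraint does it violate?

not feasible — violates (iii)

Constraint (iii): 4x - 10y = 88, which is not ≤ 60. All other constraints are satisfied.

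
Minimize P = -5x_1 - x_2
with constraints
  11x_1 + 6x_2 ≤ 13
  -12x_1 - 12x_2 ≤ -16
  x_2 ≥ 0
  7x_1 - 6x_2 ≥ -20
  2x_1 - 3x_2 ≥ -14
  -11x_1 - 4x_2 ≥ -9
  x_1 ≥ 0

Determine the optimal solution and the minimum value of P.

Extreme points and P = -5x_1 - x_2:
  (1/11, 2) → P = -27/11
  (0, 13/6) → P = -13/6
  (11/21, 17/21) → P = -24/7
  (0, 4/3) → P = -4/3

At the optimal vertex, -12x_1 - 12x_2 = -16 and -11x_1 - 4x_2 = -9.
Solving simultaneously gives x_1 = 11/21, x_2 = 17/21.

x_1 = 11/21, x_2 = 17/21, minimum P = -24/7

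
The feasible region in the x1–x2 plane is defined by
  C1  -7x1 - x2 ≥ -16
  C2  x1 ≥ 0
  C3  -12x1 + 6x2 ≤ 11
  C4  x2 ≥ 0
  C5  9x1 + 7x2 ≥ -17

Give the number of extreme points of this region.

4

Of the 10 pairwise boundary intersections, those satisfying every inequality are:
  (85/54, 269/54)
  (16/7, 0)
  (0, 11/6)
  (0, 0)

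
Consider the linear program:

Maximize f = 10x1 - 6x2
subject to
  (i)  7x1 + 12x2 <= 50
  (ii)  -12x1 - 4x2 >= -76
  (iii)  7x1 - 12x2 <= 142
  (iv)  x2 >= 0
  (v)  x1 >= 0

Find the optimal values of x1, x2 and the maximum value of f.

Feasible corners and f = 10x1 - 6x2:
  (178/29, 17/29) → f = 1678/29
  (0, 25/6) → f = -25
  (19/3, 0) → f = 190/3
  (0, 0) → f = 0

The optimum lies where -12x1 - 4x2 = -76 and x2 = 0.
Solving simultaneously gives x1 = 19/3, x2 = 0.

x1 = 19/3, x2 = 0, maximum f = 190/3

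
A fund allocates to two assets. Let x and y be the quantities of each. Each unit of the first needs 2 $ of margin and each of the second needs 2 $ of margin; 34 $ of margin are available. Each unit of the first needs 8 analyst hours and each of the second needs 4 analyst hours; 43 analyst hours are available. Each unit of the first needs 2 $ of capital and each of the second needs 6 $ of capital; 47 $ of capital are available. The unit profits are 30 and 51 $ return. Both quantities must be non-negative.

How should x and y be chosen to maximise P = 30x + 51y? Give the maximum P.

Feasible corners and P = 30x + 51y:
  (0, 0) → P = 0
  (0, 47/6) → P = 799/2
  (43/8, 0) → P = 645/4
  (7/4, 29/4) → P = 1689/4

The binding constraints are 8x + 4y = 43 and 2x + 6y = 47.
Solving simultaneously gives x = 7/4, y = 29/4.

x = 7/4, y = 29/4, maximum P = 1689/4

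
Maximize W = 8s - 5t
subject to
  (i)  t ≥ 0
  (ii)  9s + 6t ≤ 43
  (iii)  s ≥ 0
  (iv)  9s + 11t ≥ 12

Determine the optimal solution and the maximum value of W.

Extreme points and W = 8s - 5t:
  (43/9, 0) → W = 344/9
  (4/3, 0) → W = 32/3
  (0, 43/6) → W = -215/6
  (0, 12/11) → W = -60/11

The optimum lies where t = 0 and 9s + 6t = 43.
Solving simultaneously gives s = 43/9, t = 0.

s = 43/9, t = 0, maximum W = 344/9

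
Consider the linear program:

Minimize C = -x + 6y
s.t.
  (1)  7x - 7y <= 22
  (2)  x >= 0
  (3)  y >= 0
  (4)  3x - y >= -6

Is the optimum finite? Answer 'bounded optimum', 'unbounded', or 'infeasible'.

Extreme points and C = -x + 6y:
  (22/7, 0) → C = -22/7
  (0, 0) → C = 0
  (0, 6) → C = 36
The feasible region has finitely many vertices and no improving ray; the minimum is -22/7 at (22/7, 0).

bounded optimum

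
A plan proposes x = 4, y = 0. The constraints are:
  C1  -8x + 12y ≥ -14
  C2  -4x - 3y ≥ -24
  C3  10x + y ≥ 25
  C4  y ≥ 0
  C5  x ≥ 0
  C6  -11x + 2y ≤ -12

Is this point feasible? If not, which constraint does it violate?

not feasible — violates C1

Constraint C1: -8x + 12y = -32, which is not ≥ -14. All other constraints are satisfied.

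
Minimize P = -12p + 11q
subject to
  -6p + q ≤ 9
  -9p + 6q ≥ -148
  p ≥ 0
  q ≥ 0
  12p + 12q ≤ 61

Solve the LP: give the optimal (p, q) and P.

Vertices and P = -12p + 11q:
  (0, 0) → P = 0
  (0, 61/12) → P = 671/12
  (61/12, 0) → P = -61

The optimum lies where q = 0 and 12p + 12q = 61.
Solving simultaneously gives p = 61/12, q = 0.

p = 61/12, q = 0, minimum P = -61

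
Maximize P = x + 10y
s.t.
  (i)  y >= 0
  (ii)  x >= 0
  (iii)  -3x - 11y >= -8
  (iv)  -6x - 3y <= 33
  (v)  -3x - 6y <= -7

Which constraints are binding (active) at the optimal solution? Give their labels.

Vertices and P = x + 10y:
  (8/3, 0) → P = 8/3
  (7/3, 0) → P = 7/3
  (29/15, 1/5) → P = 59/15

The maximum is at (29/15, 1/5). Substituting into each constraint, equality holds for (iii) and (v); the remaining constraints have slack.

(iii) and (v)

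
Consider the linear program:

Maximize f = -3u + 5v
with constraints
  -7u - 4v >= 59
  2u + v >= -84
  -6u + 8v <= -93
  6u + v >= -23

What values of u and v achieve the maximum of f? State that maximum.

Extreme points and f = -3u + 5v:
  (-5/4, -201/16) → f = -945/16
  (61/4, -229/2) → f = -2473/4
  (-91/54, -116/9) → f = -1069/18
The feasible region is unbounded (it extends along (4, -7), (1, -2)), but f strictly decreases along every unbounded feasible direction, so there is no improving ray and the maximum is attained at a vertex.

u = -5/4, v = -201/16, maximum f = -945/16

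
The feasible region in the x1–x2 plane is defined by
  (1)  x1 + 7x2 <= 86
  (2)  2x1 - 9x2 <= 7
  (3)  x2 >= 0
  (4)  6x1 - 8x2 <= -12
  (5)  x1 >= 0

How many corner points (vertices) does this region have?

Of the 10 pairwise boundary intersections, those satisfying every inequality are:
  (302/25, 264/25)
  (0, 86/7)
  (0, 3/2)

3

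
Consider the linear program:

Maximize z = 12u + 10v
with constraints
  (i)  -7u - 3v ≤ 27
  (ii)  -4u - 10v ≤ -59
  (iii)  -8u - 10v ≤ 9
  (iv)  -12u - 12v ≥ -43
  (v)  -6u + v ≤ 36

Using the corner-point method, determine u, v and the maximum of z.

Extreme points and z = 12u + 10v:
  (-139/36, 67/9) → z = 253/9
  (-301/64, 249/32) → z = 171/8
  (-389/84, 115/14) → z = 186/7

The optimum lies where -4u - 10v = -59 and -12u - 12v = -43.
Solving simultaneously gives u = -139/36, v = 67/9.

u = -139/36, v = 67/9, maximum z = 253/9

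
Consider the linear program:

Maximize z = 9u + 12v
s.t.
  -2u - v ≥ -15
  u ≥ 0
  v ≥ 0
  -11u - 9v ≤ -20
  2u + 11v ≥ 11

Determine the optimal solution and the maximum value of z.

Corner points and z = 9u + 12v:
  (0, 15) → z = 180
  (15/2, 0) → z = 135/2
  (0, 20/9) → z = 80/3
  (11/2, 0) → z = 99/2
  (121/103, 81/103) → z = 2061/103

At the optimal vertex, -2u - v = -15 and u = 0.
Solving simultaneously gives u = 0, v = 15.

u = 0, v = 15, maximum z = 180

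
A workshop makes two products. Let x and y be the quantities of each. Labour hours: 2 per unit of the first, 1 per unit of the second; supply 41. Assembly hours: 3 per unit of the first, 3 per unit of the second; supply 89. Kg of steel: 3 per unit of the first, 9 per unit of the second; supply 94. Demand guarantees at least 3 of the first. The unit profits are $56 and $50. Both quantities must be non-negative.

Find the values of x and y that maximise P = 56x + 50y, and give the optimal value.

Feasible corners and P = 56x + 50y:
  (41/2, 0) → P = 1148
  (3, 0) → P = 168
  (55/3, 13/3) → P = 3730/3
  (3, 85/9) → P = 5762/9

The binding constraints are 2x + y = 41 and 3x + 9y = 94.
Solving simultaneously gives x = 55/3, y = 13/3.

x = 55/3, y = 13/3, maximum P = 3730/3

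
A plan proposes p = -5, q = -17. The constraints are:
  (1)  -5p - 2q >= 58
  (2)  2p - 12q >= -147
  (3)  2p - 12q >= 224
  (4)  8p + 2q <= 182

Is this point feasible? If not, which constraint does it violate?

not feasible — violates (3)

Constraint (3): 2p - 12q = 194, which is not ≥ 224. All other constraints are satisfied.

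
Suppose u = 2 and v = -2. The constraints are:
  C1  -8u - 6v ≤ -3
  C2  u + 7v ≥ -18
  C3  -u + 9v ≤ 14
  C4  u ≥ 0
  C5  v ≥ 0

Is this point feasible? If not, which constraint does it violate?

not feasible — violates C5

Constraint C5: v = -2, which is not ≥ 0. All other constraints are satisfied.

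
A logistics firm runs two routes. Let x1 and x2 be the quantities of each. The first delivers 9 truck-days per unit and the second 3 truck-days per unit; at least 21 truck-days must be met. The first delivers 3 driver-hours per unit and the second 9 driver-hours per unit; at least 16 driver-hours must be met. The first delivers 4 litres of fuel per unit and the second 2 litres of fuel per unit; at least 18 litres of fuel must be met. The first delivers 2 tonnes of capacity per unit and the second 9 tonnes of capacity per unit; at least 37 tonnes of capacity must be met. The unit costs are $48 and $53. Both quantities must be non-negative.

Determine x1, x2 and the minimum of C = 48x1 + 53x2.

x1 = 11/4, x2 = 7/2, minimum C = 635/2

Feasible corners and C = 48x1 + 53x2:
  (0, 9) → C = 477
  (37/2, 0) → C = 888
  (11/4, 7/2) → C = 635/2
The feasible region is unbounded (it extends along (0, 1), (1, 0)), but C strictly increases along every unbounded feasible direction, so there is no improving ray and the minimum is attained at a vertex.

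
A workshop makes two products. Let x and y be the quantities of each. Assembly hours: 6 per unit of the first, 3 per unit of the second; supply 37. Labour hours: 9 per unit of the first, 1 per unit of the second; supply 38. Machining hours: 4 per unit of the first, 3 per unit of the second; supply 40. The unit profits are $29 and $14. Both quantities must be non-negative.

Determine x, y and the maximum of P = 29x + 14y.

Vertices and P = 29x + 14y:
  (0, 0) → P = 0
  (0, 37/3) → P = 518/3
  (38/9, 0) → P = 1102/9
  (11/3, 5) → P = 529/3

x = 11/3, y = 5, maximum P = 529/3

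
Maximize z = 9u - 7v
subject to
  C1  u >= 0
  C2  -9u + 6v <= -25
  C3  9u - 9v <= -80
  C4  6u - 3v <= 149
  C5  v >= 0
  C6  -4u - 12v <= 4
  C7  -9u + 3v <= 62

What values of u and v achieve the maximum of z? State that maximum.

Extreme points and z = 9u - 7v:
  (235/9, 35) → z = -10
  (91, 397/3) → z = -322/3
  (527/9, 607/9) → z = 494/9

At the optimal vertex, 9u - 9v = -80 and 6u - 3v = 149.
Solving simultaneously gives u = 527/9, v = 607/9.

u = 527/9, v = 607/9, maximum z = 494/9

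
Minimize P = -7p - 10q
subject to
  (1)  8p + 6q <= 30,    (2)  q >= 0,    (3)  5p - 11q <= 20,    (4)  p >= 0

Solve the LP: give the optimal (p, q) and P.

Feasible corners and P = -7p - 10q:
  (15/4, 0) → P = -105/4
  (0, 5) → P = -50
  (0, 0) → P = 0

The binding constraints are 8p + 6q = 30 and p = 0.
Solving simultaneously gives p = 0, q = 5.

p = 0, q = 5, minimum P = -50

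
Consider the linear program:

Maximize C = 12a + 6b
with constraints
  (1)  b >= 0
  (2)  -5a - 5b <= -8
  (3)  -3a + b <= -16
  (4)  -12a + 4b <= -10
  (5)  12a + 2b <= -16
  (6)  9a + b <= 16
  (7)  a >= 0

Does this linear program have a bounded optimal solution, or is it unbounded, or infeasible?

The boundaries 9a + b = 16 and a = 0 meet at (0, 16), but that point violates -3a + b ≤ -16. Every candidate vertex is excluded by some other constraint, so the feasible region is empty.

infeasible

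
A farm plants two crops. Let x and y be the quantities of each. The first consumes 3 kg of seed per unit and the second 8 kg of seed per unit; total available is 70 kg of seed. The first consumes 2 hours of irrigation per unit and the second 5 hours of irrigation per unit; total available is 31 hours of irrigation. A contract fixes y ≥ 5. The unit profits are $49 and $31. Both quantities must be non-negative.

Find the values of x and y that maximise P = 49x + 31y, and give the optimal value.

Corner points and P = 49x + 31y:
  (0, 31/5) → P = 961/5
  (0, 5) → P = 155
  (3, 5) → P = 302

The optimum lies where 2x + 5y = 31 and y = 5.
Solving simultaneously gives x = 3, y = 5.

x = 3, y = 5, maximum P = 302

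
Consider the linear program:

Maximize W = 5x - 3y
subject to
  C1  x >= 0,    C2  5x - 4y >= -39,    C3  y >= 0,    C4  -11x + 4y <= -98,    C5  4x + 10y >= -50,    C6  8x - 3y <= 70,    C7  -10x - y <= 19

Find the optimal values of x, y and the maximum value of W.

Vertices and W = 5x - 3y:
  (137/6, 919/24) → W = -17/24
  (397/17, 662/17) → W = -1/17
  (14, 14) → W = 28

The optimum lies where -11x + 4y = -98 and 8x - 3y = 70.
Solving simultaneously gives x = 14, y = 14.

x = 14, y = 14, maximum W = 28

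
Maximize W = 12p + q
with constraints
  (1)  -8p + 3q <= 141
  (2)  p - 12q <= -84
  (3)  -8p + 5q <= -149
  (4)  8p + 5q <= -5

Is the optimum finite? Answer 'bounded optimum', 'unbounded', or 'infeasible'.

The boundaries -8p + 3q = 141 and p - 12q = -84 meet at (-480/31, 177/31), but that point violates -8p + 5q ≤ -149. Every candidate vertex is excluded by some other constraint, so the feasible region is empty.

infeasible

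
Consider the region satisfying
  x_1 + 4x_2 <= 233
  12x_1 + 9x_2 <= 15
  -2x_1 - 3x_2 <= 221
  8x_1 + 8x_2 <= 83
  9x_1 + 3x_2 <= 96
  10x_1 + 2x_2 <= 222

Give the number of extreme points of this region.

6

Pairwise boundary intersections that survive every other constraint:
  (-1583/5, 687/5)
  (-383/6, 1781/24)
  (-209/8, 73/2)
  (91/5, -113/5)
  (554/13, -1327/13)
  (79/2, -173/2)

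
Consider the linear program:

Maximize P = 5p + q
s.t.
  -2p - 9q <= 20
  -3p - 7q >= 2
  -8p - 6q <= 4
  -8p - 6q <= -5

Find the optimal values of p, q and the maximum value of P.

p = 122/13, q = -56/13, maximum P = 554/13

Extreme points and P = 5p + q:
  (122/13, -56/13) → P = 554/13
  (11/4, -17/6) → P = 131/12
  (47/38, -31/38) → P = 102/19

The optimum lies where -2p - 9q = 20 and -3p - 7q = 2.
Solving simultaneously gives p = 122/13, q = -56/13.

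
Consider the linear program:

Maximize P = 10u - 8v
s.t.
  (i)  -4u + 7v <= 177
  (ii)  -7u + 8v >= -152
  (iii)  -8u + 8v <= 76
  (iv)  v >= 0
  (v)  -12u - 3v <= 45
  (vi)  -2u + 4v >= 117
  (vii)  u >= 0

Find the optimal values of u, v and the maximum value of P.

u = 2480/17, v = 1847/17, maximum P = 10024/17

Feasible corners and P = 10u - 8v:
  (2480/17, 1847/17) → P = 10024/17
  (111/2, 57) → P = 99
  (386/3, 1123/12) → P = 538

At the optimal vertex, -4u + 7v = 177 and -7u + 8v = -152.
Solving simultaneously gives u = 2480/17, v = 1847/17.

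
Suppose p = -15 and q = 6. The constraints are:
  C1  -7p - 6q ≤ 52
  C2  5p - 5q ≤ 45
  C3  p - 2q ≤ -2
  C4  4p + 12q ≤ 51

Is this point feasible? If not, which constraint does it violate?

Constraint C1: -7p - 6q = 69, which is not ≤ 52. All other constraints are satisfied.

not feasible — violates C1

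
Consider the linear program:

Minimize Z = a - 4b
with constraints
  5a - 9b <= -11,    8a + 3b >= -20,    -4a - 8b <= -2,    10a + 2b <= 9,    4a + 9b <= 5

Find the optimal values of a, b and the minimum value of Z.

a = -13/4, b = 2, minimum Z = -45/4

Feasible corners and Z = a - 4b:
  (-35/38, 27/38) → Z = -143/38
  (-2/3, 23/27) → Z = -110/27
  (-83/26, 24/13) → Z = -275/26
  (-13/4, 2) → Z = -45/4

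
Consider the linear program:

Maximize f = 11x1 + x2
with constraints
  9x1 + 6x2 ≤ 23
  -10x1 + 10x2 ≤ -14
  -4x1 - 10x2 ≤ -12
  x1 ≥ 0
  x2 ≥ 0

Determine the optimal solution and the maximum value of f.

Corner points and f = 11x1 + x2:
  (157/75, 52/75) → f = 593/25
  (79/33, 8/33) → f = 877/33
  (13/7, 16/35) → f = 731/35

x1 = 79/33, x2 = 8/33, maximum f = 877/33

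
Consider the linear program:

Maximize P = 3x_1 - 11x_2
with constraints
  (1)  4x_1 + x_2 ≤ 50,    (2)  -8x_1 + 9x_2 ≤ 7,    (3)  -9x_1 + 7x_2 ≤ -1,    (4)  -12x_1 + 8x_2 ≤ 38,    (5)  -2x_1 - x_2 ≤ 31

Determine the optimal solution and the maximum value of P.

Corner points and P = 3x_1 - 11x_2:
  (443/44, 107/11) → P = -3379/44
  (81/2, -112) → P = 2707/2
  (58/25, 71/25) → P = -607/25
  (-216/23, -281/23) → P = 2443/23

At the optimal vertex, 4x_1 + x_2 = 50 and -2x_1 - x_2 = 31.
Solving simultaneously gives x_1 = 81/2, x_2 = -112.

x_1 = 81/2, x_2 = -112, maximum P = 2707/2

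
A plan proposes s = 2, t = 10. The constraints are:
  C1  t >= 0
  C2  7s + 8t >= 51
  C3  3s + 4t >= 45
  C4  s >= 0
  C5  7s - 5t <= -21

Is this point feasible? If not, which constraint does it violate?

C1: 10 ≥ 0 ✓
C2: 94 ≥ 51 ✓
C3: 46 ≥ 45 ✓
C4: 2 ≥ 0 ✓
C5: -36 ≤ -21 ✓

feasible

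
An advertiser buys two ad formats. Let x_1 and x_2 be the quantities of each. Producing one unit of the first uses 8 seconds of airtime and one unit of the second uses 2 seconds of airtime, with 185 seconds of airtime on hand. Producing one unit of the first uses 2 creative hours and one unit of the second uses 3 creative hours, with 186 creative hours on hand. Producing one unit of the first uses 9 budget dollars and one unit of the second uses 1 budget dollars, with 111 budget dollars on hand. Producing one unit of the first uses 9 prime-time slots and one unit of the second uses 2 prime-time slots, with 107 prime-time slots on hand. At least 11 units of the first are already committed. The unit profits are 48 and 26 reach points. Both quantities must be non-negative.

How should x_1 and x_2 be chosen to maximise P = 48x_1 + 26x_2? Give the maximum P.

Corner points and P = 48x_1 + 26x_2:
  (107/9, 0) → P = 1712/3
  (11, 0) → P = 528
  (11, 4) → P = 632

At the optimal vertex, 9x_1 + 2x_2 = 107 and x_1 = 11.
Solving simultaneously gives x_1 = 11, x_2 = 4.

x_1 = 11, x_2 = 4, maximum P = 632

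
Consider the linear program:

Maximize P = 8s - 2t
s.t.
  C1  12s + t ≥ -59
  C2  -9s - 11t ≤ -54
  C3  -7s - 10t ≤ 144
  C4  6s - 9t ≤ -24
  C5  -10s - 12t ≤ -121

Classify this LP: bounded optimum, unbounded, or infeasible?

unbounded

From the feasible point (-829/134, 1021/67), moving in the direction (9, 6) keeps every constraint satisfied while P increases without bound.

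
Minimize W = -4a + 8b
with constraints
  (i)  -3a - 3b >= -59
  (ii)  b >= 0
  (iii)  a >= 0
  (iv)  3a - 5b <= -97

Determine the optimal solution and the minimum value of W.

Extreme points and W = -4a + 8b:
  (0, 59/3) → W = 472/3
  (1/6, 39/2) → W = 466/3
  (0, 97/5) → W = 776/5

The binding constraints are a = 0 and 3a - 5b = -97.
Solving simultaneously gives a = 0, b = 97/5.

a = 0, b = 97/5, minimum W = 776/5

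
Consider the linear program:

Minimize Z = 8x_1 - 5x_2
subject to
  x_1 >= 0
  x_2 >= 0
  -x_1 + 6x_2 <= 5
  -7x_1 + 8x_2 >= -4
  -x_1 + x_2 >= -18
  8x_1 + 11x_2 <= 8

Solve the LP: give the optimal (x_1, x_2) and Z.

At the optimal vertex, x_1 = 0 and 8x_1 + 11x_2 = 8.
Solving simultaneously gives x_1 = 0, x_2 = 8/11.

x_1 = 0, x_2 = 8/11, minimum Z = -40/11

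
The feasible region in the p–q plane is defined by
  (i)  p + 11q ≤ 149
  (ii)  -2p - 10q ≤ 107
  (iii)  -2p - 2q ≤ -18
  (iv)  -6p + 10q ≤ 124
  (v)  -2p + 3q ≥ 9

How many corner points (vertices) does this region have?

4

The feasible vertices (each the meet of two boundaries and inside every other half-plane) are:
  (63/38, 509/38)
  (348/25, 307/25)
  (-17/8, 89/8)
  (18/5, 27/5)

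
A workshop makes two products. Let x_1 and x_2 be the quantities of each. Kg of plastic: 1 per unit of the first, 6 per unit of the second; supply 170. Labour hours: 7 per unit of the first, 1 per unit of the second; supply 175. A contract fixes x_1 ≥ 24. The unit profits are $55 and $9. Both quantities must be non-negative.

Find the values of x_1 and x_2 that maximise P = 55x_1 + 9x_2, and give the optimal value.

x_1 = 24, x_2 = 7, maximum P = 1383

Feasible corners and P = 55x_1 + 9x_2:
  (25, 0) → P = 1375
  (24, 0) → P = 1320
  (24, 7) → P = 1383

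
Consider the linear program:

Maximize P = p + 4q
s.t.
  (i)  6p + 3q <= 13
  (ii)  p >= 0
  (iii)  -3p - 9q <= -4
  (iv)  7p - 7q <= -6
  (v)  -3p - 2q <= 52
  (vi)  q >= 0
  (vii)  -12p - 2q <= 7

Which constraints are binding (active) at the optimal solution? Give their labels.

Corner points and P = p + 4q:
  (0, 13/3) → P = 52/3
  (73/63, 127/63) → P = 83/9
  (0, 6/7) → P = 24/7

The maximum is at (0, 13/3). Substituting into each constraint, equality holds for (i) and (ii); the remaining constraints have slack.

(i) and (ii)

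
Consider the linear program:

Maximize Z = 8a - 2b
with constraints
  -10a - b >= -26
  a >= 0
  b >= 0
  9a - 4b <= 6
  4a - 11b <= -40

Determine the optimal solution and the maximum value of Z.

Feasible corners and Z = 8a - 2b:
  (0, 26) → Z = -52
  (41/19, 84/19) → Z = 160/19
  (0, 40/11) → Z = -80/11

The binding constraints are -10a - b = -26 and 4a - 11b = -40.
Solving simultaneously gives a = 41/19, b = 84/19.

a = 41/19, b = 84/19, maximum Z = 160/19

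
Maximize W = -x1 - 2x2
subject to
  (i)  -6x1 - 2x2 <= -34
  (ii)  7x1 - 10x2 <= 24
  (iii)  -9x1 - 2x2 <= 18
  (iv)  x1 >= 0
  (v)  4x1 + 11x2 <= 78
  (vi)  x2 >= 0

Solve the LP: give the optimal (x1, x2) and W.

Corner points and W = -x1 - 2x2:
  (194/37, 47/37) → W = -288/37
  (109/29, 166/29) → W = -441/29
  (116/13, 50/13) → W = -216/13

The binding constraints are -6x1 - 2x2 = -34 and 7x1 - 10x2 = 24.
Solving simultaneously gives x1 = 194/37, x2 = 47/37.

x1 = 194/37, x2 = 47/37, maximum W = -288/37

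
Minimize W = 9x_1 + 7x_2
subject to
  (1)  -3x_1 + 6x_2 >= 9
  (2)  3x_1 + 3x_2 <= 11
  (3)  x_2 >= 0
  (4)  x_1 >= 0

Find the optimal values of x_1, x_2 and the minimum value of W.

Feasible corners and W = 9x_1 + 7x_2:
  (13/9, 20/9) → W = 257/9
  (0, 3/2) → W = 21/2
  (0, 11/3) → W = 77/3

x_1 = 0, x_2 = 3/2, minimum W = 21/2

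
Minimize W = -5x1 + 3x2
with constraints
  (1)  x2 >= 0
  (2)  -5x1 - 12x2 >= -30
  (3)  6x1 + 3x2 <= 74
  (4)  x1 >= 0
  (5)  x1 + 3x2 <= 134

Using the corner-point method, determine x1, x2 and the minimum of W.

x1 = 6, x2 = 0, minimum W = -30

Corner points and W = -5x1 + 3x2:
  (6, 0) → W = -30
  (0, 0) → W = 0
  (0, 5/2) → W = 15/2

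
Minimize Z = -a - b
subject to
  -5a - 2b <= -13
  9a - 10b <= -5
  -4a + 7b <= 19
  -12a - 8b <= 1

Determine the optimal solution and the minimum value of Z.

a = 155/23, b = 151/23, minimum Z = -306/23

Vertices and Z = -a - b:
  (30/17, 71/34) → Z = -131/34
  (53/43, 147/43) → Z = -200/43
  (155/23, 151/23) → Z = -306/23

At the optimal vertex, 9a - 10b = -5 and -4a + 7b = 19.
Solving simultaneously gives a = 155/23, b = 151/23.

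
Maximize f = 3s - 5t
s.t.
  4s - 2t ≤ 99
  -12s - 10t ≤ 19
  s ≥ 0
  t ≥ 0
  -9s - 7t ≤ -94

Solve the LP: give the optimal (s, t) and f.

s = 99/4, t = 0, maximum f = 297/4

Vertices and f = 3s - 5t:
  (99/4, 0) → f = 297/4
  (0, 94/7) → f = -470/7
  (94/9, 0) → f = 94/3
The feasible region is unbounded (it extends along (0, 1), (1, 2)), but f strictly decreases along every unbounded feasible direction, so there is no improving ray and the maximum is attained at a vertex.

The binding constraints are 4s - 2t = 99 and t = 0.
Solving simultaneously gives s = 99/4, t = 0.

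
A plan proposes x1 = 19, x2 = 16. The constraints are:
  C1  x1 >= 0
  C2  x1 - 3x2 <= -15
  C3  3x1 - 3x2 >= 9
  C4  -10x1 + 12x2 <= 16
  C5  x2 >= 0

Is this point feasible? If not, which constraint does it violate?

feasible

C1: 19 ≥ 0 ✓
C2: -29 ≤ -15 ✓
C3: 9 ≥ 9 ✓
C4: 2 ≤ 16 ✓
C5: 16 ≥ 0 ✓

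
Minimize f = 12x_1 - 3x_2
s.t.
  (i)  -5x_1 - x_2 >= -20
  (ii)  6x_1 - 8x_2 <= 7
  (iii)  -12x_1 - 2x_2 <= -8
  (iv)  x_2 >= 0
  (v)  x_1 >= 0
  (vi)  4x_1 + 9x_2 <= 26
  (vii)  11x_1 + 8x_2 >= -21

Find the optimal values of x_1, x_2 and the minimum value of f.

x_1 = 1/5, x_2 = 14/5, minimum f = -6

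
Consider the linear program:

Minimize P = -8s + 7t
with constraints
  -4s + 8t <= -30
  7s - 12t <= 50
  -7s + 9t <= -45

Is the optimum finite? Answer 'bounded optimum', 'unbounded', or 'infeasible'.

bounded optimum

Corner points and P = -8s + 7t:
  (5, -5/4) → P = -195/4
  (9/2, -3/2) → P = -93/2
  (30/7, -5/3) → P = -965/21
The feasible region has finitely many vertices and no improving ray; the minimum is -195/4 at (5, -5/4).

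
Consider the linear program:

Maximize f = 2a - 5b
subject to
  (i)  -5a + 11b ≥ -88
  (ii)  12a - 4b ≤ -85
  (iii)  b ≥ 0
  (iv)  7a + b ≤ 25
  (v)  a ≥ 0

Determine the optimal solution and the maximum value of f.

Vertices and f = 2a - 5b:
  (3/8, 179/8) → f = -889/8
  (0, 85/4) → f = -425/4
  (0, 25) → f = -125

At the optimal vertex, 12a - 4b = -85 and a = 0.
Solving simultaneously gives a = 0, b = 85/4.

a = 0, b = 85/4, maximum f = -425/4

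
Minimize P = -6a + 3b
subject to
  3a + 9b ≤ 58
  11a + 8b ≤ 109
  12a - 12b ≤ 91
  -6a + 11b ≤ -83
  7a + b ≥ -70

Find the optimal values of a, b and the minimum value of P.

a = 1/12, b = -15/2, minimum P = -23

Corner points and P = -6a + 3b:
  (1/12, -15/2) → P = -23
  (-749/96, -1477/96) → P = 21/32
  (-687/83, -1001/83) → P = 1119/83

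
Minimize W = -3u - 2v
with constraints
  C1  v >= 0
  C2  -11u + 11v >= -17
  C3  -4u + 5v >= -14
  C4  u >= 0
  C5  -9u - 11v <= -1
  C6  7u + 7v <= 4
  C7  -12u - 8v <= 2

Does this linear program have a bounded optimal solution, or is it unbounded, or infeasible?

bounded optimum

Vertices and W = -3u - 2v:
  (1/9, 0) → W = -1/3
  (4/7, 0) → W = -12/7
  (0, 1/11) → W = -2/11
  (0, 4/7) → W = -8/7
The feasible region has finitely many vertices and no improving ray; the minimum is -12/7 at (4/7, 0).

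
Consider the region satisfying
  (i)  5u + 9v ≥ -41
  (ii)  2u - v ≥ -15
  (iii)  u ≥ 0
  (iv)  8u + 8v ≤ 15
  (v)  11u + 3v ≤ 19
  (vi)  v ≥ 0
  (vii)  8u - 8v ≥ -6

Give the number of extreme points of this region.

5

Of the 21 pairwise boundary intersections, those satisfying every inequality are:
  (0, 0)
  (0, 3/4)
  (107/64, 13/64)
  (9/16, 21/16)
  (19/11, 0)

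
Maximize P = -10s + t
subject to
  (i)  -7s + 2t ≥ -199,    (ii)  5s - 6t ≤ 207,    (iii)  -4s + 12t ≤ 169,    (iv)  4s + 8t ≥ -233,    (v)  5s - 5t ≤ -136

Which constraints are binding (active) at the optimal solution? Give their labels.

Extreme points and P = -10s + t:
  (-1037/20, -16/5) → P = 5153/10
  (-787/40, 301/40) → P = 8171/40
  (-751/20, -207/20) → P = 7303/20

The maximum is at (-1037/20, -16/5). Substituting into each constraint, equality holds for (iii) and (iv); the remaining constraints have slack.

(iii) and (iv)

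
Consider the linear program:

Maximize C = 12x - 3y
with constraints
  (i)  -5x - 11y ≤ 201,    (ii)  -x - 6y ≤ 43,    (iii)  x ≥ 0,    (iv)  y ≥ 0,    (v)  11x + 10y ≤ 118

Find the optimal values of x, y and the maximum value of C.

x = 118/11, y = 0, maximum C = 1416/11

Extreme points and C = 12x - 3y:
  (0, 0) → C = 0
  (0, 59/5) → C = -177/5
  (118/11, 0) → C = 1416/11

The binding constraints are y = 0 and 11x + 10y = 118.
Solving simultaneously gives x = 118/11, y = 0.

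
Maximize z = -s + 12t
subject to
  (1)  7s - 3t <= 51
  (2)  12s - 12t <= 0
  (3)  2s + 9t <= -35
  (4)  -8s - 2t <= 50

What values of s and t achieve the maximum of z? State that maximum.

s = -95/17, t = -45/17, maximum z = -445/17

Extreme points and z = -s + 12t:
  (-35/11, -35/11) → z = -35
  (-5, -5) → z = -55
  (-95/17, -45/17) → z = -445/17

At the optimal vertex, 2s + 9t = -35 and -8s - 2t = 50.
Solving simultaneously gives s = -95/17, t = -45/17.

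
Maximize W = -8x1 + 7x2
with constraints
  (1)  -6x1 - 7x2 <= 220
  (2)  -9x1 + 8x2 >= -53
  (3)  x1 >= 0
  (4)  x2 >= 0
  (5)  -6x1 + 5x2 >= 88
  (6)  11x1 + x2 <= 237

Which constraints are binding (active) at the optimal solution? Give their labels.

(3) and (6)

Extreme points and W = -8x1 + 7x2:
  (0, 88/5) → W = 616/5
  (0, 237) → W = 1659
  (1097/61, 2390/61) → W = 7954/61

The maximum is at (0, 237). Substituting into each constraint, equality holds for (3) and (6); the remaining constraints have slack.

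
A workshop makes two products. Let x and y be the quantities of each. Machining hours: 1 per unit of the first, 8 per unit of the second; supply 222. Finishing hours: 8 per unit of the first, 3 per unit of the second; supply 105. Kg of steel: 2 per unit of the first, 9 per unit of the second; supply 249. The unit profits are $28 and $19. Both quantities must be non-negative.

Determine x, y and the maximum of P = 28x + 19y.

Corner points and P = 28x + 19y:
  (0, 0) → P = 0
  (0, 83/3) → P = 1577/3
  (105/8, 0) → P = 735/2
  (3, 27) → P = 597

At the optimal vertex, 8x + 3y = 105 and 2x + 9y = 249.
Solving simultaneously gives x = 3, y = 27.

x = 3, y = 27, maximum P = 597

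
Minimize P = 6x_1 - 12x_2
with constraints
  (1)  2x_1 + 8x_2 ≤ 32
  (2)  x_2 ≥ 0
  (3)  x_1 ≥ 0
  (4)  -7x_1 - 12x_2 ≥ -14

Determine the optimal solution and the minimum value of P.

x_1 = 0, x_2 = 7/6, minimum P = -14

Extreme points and P = 6x_1 - 12x_2:
  (0, 0) → P = 0
  (2, 0) → P = 12
  (0, 7/6) → P = -14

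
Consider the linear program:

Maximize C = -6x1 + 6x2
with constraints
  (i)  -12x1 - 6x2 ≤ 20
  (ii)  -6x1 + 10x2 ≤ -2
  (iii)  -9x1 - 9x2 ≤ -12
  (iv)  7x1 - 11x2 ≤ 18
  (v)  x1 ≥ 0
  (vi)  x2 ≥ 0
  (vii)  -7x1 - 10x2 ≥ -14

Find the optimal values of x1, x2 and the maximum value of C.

Vertices and C = -6x1 + 6x2:
  (23/24, 3/8) → C = -7/2
  (16/13, 7/13) → C = -54/13
  (4/3, 0) → C = -8
  (2, 0) → C = -12

At the optimal vertex, -6x1 + 10x2 = -2 and -9x1 - 9x2 = -12.
Solving simultaneously gives x1 = 23/24, x2 = 3/8.

x1 = 23/24, x2 = 3/8, maximum C = -7/2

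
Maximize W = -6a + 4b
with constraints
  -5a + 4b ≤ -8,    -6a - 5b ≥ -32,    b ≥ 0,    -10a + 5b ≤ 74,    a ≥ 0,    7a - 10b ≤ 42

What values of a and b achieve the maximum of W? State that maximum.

Extreme points and W = -6a + 4b:
  (24/7, 16/7) → W = -80/7
  (8/5, 0) → W = -48/5
  (16/3, 0) → W = -32

a = 8/5, b = 0, maximum W = -48/5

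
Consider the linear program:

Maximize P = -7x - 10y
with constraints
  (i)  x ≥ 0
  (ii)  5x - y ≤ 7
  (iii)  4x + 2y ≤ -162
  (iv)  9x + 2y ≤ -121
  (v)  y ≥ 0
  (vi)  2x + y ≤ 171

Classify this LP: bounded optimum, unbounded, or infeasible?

infeasible

The boundaries 4x + 2y = -162 and y = 0 meet at (-81/2, 0), but that point violates x ≥ 0. Every candidate vertex is excluded by some other constraint, so the feasible region is empty.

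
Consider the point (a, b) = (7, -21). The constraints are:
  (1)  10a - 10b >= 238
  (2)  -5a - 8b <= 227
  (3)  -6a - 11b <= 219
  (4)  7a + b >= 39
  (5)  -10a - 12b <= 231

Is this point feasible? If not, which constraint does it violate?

Constraint (4): 7a + b = 28, which is not ≥ 39. All other constraints are satisfied.

not feasible — violates (4)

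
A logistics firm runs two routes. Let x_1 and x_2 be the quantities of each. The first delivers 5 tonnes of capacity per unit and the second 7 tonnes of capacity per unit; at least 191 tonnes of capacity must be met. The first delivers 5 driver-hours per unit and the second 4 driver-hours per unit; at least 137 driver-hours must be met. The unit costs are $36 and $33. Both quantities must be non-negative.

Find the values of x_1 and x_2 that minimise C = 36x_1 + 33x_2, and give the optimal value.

x_1 = 13, x_2 = 18, minimum C = 1062

The feasible region is unbounded (it extends along (0, 1), (1, 0)), but C strictly increases along every unbounded feasible direction, so there is no improving ray and the minimum is attained at a vertex.

The optimum lies where 5x_1 + 7x_2 = 191 and 5x_1 + 4x_2 = 137.
Solving simultaneously gives x_1 = 13, x_2 = 18.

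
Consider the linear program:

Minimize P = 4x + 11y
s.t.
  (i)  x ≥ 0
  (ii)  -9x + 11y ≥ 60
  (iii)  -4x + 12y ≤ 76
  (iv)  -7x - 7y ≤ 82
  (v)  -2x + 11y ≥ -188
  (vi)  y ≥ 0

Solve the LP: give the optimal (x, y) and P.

Corner points and P = 4x + 11y:
  (0, 60/11) → P = 60
  (0, 19/3) → P = 209/3
  (29/16, 111/16) → P = 1337/16

x = 0, y = 60/11, minimum P = 60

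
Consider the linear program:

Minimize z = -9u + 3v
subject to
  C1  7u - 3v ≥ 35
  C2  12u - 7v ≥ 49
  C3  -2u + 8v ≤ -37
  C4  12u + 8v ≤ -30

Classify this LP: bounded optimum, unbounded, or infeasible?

From the feasible point (95/46, -315/46), moving in the direction (8, -12) keeps every constraint satisfied while z decreases without bound.

unbounded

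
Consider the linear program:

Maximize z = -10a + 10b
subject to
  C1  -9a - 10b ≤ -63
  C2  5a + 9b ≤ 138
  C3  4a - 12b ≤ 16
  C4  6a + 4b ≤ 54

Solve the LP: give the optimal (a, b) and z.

a = -813/31, b = 927/31, maximum z = 17400/31

The binding constraints are -9a - 10b = -63 and 5a + 9b = 138.
Solving simultaneously gives a = -813/31, b = 927/31.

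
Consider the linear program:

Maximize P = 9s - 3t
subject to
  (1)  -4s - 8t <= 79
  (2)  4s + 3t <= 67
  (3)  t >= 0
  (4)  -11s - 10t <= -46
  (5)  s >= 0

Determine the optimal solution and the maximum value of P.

Corner points and P = 9s - 3t:
  (67/4, 0) → P = 603/4
  (0, 67/3) → P = -67
  (46/11, 0) → P = 414/11
  (0, 23/5) → P = -69/5

The optimum lies where 4s + 3t = 67 and t = 0.
Solving simultaneously gives s = 67/4, t = 0.

s = 67/4, t = 0, maximum P = 603/4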